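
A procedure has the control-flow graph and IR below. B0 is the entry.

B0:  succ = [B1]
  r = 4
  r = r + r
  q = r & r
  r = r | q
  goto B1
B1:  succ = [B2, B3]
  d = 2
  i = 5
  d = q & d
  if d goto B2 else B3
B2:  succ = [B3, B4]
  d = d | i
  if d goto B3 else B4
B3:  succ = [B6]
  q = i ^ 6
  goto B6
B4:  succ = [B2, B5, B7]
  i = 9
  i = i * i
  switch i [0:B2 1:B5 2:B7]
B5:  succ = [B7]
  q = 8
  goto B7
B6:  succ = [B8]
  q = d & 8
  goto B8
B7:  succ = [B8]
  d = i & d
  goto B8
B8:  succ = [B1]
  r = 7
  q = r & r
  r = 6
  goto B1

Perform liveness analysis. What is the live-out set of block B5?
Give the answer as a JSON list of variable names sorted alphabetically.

Block summaries:
  B0: def={q,r} ue=∅
  B1: def={d,i} ue={q}
  B2: def={d} ue={d,i}
  B3: def={q} ue={i}
  B4: def={i} ue=∅
  B5: def={q} ue=∅
  B6: def={q} ue={d}
  B7: def={d} ue={d,i}
  B8: def={q,r} ue=∅

Live sets:
  B0 li=∅ lo={q}
  B1 li={q} lo={d,i}
  B2 li={d,i} lo={d,i}
  B3 li={d,i} lo={d}
  B4 li={d} lo={d,i}
  B5 li={d,i} lo={d,i}
  B6 li={d} lo=∅
  B7 li={d,i} lo=∅
  B8 li=∅ lo={q}

live-out(B5) = ["d", "i"]

Answer: ["d", "i"]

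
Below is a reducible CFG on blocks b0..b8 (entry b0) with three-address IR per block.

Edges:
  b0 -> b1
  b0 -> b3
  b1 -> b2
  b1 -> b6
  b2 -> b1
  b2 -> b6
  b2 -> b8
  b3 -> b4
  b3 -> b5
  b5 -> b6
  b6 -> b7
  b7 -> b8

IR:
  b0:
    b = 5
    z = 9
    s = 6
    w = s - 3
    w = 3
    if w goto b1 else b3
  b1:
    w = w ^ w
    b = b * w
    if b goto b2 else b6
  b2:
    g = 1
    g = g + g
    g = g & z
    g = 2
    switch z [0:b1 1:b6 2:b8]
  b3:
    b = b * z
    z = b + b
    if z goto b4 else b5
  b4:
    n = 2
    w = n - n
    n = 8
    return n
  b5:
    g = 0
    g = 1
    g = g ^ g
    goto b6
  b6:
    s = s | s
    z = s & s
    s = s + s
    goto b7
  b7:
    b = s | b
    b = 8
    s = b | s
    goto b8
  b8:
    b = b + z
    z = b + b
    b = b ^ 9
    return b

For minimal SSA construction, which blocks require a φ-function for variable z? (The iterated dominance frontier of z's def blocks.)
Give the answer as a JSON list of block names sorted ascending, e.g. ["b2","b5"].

idom tree: b1←b0 b2←b1 b3←b0 b4←b3 b5←b3 b6←b0 b7←b6 b8←b0
Dom at joins:
  b1: preds {b0,b2}: {b0} ∩ {b0,b1,b2} = {b0}; idom=b0
  b6: preds {b1,b2,b5}: {b0,b1} ∩ {b0,b1,b2} ∩ {b0,b3,b5} = {b0}; idom=b0
  b8: preds {b2,b7}: {b0,b1,b2} ∩ {b0,b6,b7} = {b0}; idom=b0

Frontier:
  join b1 pred b0: · stop@b0
  join b1 pred b2: b2→b1 stop@b0
  join b6 pred b1: b1 stop@b0
  join b6 pred b2: b2→b1 stop@b0
  join b6 pred b5: b5→b3 stop@b0
  join b8 pred b2: b2→b1 stop@b0
  join b8 pred b7: b7→b6 stop@b0
  DF(b0)=∅
  DF(b1)={b1,b6,b8}
  DF(b2)={b1,b6,b8}
  DF(b3)={b6}
  DF(b4)=∅
  DF(b5)={b6}
  DF(b6)={b8}
  DF(b7)={b8}
  DF(b8)=∅

φ for z: defs {b0,b3,b6,b8}
  DF⁺ = {b6,b8}

Answer: ["b6", "b8"]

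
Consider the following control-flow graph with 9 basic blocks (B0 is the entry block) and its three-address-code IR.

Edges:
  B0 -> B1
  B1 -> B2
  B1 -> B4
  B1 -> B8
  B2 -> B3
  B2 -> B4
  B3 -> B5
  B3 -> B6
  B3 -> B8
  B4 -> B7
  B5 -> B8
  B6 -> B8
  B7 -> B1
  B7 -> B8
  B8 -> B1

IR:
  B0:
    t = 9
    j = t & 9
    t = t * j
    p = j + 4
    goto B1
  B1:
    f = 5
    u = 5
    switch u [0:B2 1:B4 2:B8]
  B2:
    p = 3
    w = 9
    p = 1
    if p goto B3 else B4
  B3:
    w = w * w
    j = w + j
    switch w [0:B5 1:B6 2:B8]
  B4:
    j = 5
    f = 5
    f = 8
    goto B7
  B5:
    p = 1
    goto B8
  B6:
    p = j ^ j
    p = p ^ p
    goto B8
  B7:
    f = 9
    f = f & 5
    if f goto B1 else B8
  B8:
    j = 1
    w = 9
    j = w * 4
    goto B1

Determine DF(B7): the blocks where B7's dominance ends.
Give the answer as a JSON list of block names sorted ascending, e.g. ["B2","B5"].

Answer: ["B1", "B8"]

Analysis:
idom tree: B1←B0 B2←B1 B3←B2 B4←B1 B5←B3 B6←B3 B7←B4 B8←B1
Dom∩ at merges:
  B1: preds {B0,B7,B8}: {B0} ∩ {B0,B1,B4,B7} ∩ {B0,B1,B8} = {B0}; idom=B0
  B4: preds {B1,B2}: {B0,B1} ∩ {B0,B1,B2} = {B0,B1}; idom=B1
  B8: preds {B1,B3,B5,B6,B7}: {B0,B1} ∩ {B0,B1,B2,B3} ∩ {B0,B1,B2,B3,B5} ∩ {B0,B1,B2,B3,B6} ∩ {B0,B1,B4,B7} = {B0,B1}; idom=B1

DF derivation:
  B1←B0: walk · to B0
  B1←B7: walk B7→B4→B1 to B0
  B1←B8: walk B8→B1 to B0
  B4←B1: walk · to B1
  B4←B2: walk B2 to B1
  B8←B1: walk · to B1
  B8←B3: walk B3→B2 to B1
  B8←B5: walk B5→B3→B2 to B1
  B8←B6: walk B6→B3→B2 to B1
  B8←B7: walk B7→B4 to B1
  DF(B0)=∅
  DF(B1)={B1}
  DF(B2)={B4,B8}
  DF(B3)={B8}
  DF(B4)={B1,B8}
  DF(B5)={B8}
  DF(B6)={B8}
  DF(B7)={B1,B8}
  DF(B8)={B1}

DF(B7) = ["B1", "B8"]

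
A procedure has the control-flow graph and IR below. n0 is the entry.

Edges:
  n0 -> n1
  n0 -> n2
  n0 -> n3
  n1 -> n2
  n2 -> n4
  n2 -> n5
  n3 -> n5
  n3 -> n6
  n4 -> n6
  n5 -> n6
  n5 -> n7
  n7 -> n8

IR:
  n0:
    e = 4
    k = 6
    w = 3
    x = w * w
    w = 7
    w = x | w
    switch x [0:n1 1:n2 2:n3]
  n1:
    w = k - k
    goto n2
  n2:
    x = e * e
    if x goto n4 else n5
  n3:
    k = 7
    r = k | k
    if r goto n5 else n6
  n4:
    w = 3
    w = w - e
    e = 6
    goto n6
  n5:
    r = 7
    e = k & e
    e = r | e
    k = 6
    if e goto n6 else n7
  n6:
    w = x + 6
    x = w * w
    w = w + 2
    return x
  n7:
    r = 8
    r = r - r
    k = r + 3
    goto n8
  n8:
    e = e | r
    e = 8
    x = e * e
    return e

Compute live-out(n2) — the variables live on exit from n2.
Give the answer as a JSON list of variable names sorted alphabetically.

Answer: ["e", "k", "x"]

Derivation:
def/use:
  n0 def {e,k,w,x} use ∅
  n1 def {w} use {k}
  n2 def {x} use {e}
  n3 def {k,r} use ∅
  n4 def {e,w} use {e}
  n5 def {e,k,r} use {e,k}
  n6 def {w,x} use {x}
  n7 def {k,r} use ∅
  n8 def {e,x} use {e,r}

Live sets:
  n0 li=∅ lo={e,k,x}
  n1 li={e,k} lo={e,k}
  n2 li={e,k} lo={e,k,x}
  n3 li={e,x} lo={e,k,x}
  n4 li={e,x} lo={x}
  n5 li={e,k,x} lo={e,x}
  n6 li={x} lo=∅
  n7 li={e} lo={e,r}
  n8 li={e,r} lo=∅

live-out(n2) = ["e", "k", "x"]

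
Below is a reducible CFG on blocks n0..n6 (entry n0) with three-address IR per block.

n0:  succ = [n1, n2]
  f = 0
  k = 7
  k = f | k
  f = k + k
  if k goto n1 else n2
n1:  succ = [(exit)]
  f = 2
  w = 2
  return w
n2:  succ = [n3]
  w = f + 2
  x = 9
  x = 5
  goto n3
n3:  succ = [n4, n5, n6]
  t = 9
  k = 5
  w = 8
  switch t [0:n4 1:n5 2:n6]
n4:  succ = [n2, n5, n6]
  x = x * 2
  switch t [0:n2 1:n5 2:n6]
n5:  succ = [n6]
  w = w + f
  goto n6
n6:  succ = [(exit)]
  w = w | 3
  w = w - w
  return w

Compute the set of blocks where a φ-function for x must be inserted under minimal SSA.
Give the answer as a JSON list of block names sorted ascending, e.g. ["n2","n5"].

idom tree: n1←n0 n2←n0 n3←n2 n4←n3 n5←n3 n6←n3
Join-block Dom:
  n2: preds {n0,n4}: {n0} ∩ {n0,n2,n3,n4} = {n0}; idom=n0
  n5: preds {n3,n4}: {n0,n2,n3} ∩ {n0,n2,n3,n4} = {n0,n2,n3}; idom=n3
  n6: preds {n3,n4,n5}: {n0,n2,n3} ∩ {n0,n2,n3,n4} ∩ {n0,n2,n3,n5} = {n0,n2,n3}; idom=n3

DF derivation:
  join n2 pred n0: · stop@n0
  join n2 pred n4: n4→n3→n2 stop@n0
  join n5 pred n3: · stop@n3
  join n5 pred n4: n4 stop@n3
  join n6 pred n3: · stop@n3
  join n6 pred n4: n4 stop@n3
  join n6 pred n5: n5 stop@n3
  DF(n0)=∅
  DF(n1)=∅
  DF(n2)={n2}
  DF(n3)={n2}
  DF(n4)={n2,n5,n6}
  DF(n5)={n6}
  DF(n6)=∅

φ for x: defs {n2,n4}
  DF⁺ = {n2,n5,n6}

Answer: ["n2", "n5", "n6"]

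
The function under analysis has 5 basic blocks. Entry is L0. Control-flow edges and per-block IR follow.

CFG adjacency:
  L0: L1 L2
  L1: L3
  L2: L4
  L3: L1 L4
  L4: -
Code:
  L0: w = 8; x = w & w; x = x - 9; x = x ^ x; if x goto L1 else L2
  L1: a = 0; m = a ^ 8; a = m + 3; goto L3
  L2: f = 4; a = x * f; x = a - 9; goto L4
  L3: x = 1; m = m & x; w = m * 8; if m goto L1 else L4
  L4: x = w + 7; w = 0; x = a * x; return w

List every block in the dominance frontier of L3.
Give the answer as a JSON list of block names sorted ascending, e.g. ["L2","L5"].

idom tree: L1←L0 L2←L0 L3←L1 L4←L0
Join-block Dom:
  L1: preds {L0,L3}: {L0} ∩ {L0,L1,L3} = {L0}; idom=L0
  L4: preds {L2,L3}: {L0,L2} ∩ {L0,L1,L3} = {L0}; idom=L0

Frontier:
  L1←L0: walk · to L0
  L1←L3: walk L3→L1 to L0
  L4←L2: walk L2 to L0
  L4←L3: walk L3→L1 to L0
  L0: DF=∅
  L1: DF={L1,L4}
  L2: DF={L4}
  L3: DF={L1,L4}
  L4: DF=∅

DF(L3) = ["L1", "L4"]

Answer: ["L1", "L4"]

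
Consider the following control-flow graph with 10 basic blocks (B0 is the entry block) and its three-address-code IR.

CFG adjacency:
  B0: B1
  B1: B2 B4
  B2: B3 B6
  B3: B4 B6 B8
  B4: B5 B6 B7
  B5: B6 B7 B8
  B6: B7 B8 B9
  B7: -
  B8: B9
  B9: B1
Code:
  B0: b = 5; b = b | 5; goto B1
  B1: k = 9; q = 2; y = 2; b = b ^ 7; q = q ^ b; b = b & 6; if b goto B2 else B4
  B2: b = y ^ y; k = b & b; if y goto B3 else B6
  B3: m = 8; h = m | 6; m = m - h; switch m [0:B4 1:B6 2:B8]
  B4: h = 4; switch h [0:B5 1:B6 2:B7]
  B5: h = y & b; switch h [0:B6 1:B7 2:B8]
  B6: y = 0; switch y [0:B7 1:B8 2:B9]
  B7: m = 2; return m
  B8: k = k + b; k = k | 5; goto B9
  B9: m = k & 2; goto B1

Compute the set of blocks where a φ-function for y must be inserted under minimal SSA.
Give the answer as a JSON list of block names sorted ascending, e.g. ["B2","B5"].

Answer: ["B1", "B7", "B8", "B9"]

Working:
idom tree: B1←B0 B2←B1 B3←B2 B4←B1 B5←B4 B6←B1 B7←B1 B8←B1 B9←B1
Join-block Dom:
  B1: preds {B0,B9}: {B0} ∩ {B0,B1,B9} = {B0}; idom=B0
  B4: preds {B1,B3}: {B0,B1} ∩ {B0,B1,B2,B3} = {B0,B1}; idom=B1
  B6: preds {B2,B3,B4,B5}: {B0,B1,B2} ∩ {B0,B1,B2,B3} ∩ {B0,B1,B4} ∩ {B0,B1,B4,B5} = {B0,B1}; idom=B1
  B7: preds {B4,B5,B6}: {B0,B1,B4} ∩ {B0,B1,B4,B5} ∩ {B0,B1,B6} = {B0,B1}; idom=B1
  B8: preds {B3,B5,B6}: {B0,B1,B2,B3} ∩ {B0,B1,B4,B5} ∩ {B0,B1,B6} = {B0,B1}; idom=B1
  B9: preds {B6,B8}: {B0,B1,B6} ∩ {B0,B1,B8} = {B0,B1}; idom=B1

DF walk-up:
  B1←B0: walk · to B0
  B1←B9: walk B9→B1 to B0
  B4←B1: walk · to B1
  B4←B3: walk B3→B2 to B1
  B6←B2: walk B2 to B1
  B6←B3: walk B3→B2 to B1
  B6←B4: walk B4 to B1
  B6←B5: walk B5→B4 to B1
  B7←B4: walk B4 to B1
  B7←B5: walk B5→B4 to B1
  B7←B6: walk B6 to B1
  B8←B3: walk B3→B2 to B1
  B8←B5: walk B5→B4 to B1
  B8←B6: walk B6 to B1
  B9←B6: walk B6 to B1
  B9←B8: walk B8 to B1
  B0: DF=∅
  B1: DF={B1}
  B2: DF={B4,B6,B8}
  B3: DF={B4,B6,B8}
  B4: DF={B6,B7,B8}
  B5: DF={B6,B7,B8}
  B6: DF={B7,B8,B9}
  B7: DF=∅
  B8: DF={B9}
  B9: DF={B1}

φ for y: defs {B1,B6}
  DF⁺ = {B1,B7,B8,B9}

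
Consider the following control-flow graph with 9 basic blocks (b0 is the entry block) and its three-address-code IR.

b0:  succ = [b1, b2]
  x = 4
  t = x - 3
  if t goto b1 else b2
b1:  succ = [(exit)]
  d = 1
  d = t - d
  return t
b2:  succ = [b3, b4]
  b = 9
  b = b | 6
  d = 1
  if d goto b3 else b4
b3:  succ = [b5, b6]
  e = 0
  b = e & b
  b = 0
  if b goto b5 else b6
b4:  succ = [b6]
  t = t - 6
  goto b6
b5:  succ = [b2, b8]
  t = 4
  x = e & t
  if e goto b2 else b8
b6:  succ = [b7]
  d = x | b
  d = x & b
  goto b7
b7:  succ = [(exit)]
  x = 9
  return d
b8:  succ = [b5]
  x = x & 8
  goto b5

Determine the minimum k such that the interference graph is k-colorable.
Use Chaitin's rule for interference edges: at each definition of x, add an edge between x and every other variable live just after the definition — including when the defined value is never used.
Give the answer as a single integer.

def/use:
  b0: def={t,x} ue=∅
  b1: def={d} ue={t}
  b2: def={b,d} ue=∅
  b3: def={b,e} ue={b}
  b4: def={t} ue={t}
  b5: def={t,x} ue={e}
  b6: def={d} ue={b,x}
  b7: def={x} ue={d}
  b8: def={x} ue={x}

Live sets:
  b0 li=∅ lo={t,x}
  b1 li={t} lo=∅
  b2 li={t,x} lo={b,t,x}
  b3 li={b,x} lo={b,e,x}
  b4 li={b,t,x} lo={b,x}
  b5 li={e} lo={e,t,x}
  b6 li={b,x} lo={d}
  b7 li={d} lo=∅
  b8 li={e,x} lo={e}

Interfere edges:
  b: {d,e,t,x}
  d: {b,t,x}
  e: {b,t,x}
  t: {b,d,e,x}
  x: {b,d,e,t}

Chromatic number:
  clique {b,d,t,x} ⇒ need ≥ 4
  assign b→R0 d→R3 e→R3 t→R1 x→R2 — no edge inside a register ⇒ χ ≤ 4
  χ = 4

Answer: 4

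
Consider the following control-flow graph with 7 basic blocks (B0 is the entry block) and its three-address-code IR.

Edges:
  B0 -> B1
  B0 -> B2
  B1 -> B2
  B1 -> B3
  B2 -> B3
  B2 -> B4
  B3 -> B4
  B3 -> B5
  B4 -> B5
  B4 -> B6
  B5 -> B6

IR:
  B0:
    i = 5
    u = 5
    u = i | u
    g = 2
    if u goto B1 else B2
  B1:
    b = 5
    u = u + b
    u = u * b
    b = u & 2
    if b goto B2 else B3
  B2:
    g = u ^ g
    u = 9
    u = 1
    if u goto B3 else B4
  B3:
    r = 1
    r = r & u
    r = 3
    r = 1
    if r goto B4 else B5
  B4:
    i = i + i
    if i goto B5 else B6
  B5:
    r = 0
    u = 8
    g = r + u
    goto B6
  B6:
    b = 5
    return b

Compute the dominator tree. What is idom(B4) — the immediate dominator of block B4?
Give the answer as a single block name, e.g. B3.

Answer: B0

Derivation:
idom tree: B1←B0 B2←B0 B3←B0 B4←B0 B5←B0 B6←B0
Join-block Dom:
  B2: preds {B0,B1}: {B0} ∩ {B0,B1} = {B0}; idom=B0
  B3: preds {B1,B2}: {B0,B1} ∩ {B0,B2} = {B0}; idom=B0
  B4: preds {B2,B3}: {B0,B2} ∩ {B0,B3} = {B0}; idom=B0
  B5: preds {B3,B4}: {B0,B3} ∩ {B0,B4} = {B0}; idom=B0
  B6: preds {B4,B5}: {B0,B4} ∩ {B0,B5} = {B0}; idom=B0

idom(B4) = B0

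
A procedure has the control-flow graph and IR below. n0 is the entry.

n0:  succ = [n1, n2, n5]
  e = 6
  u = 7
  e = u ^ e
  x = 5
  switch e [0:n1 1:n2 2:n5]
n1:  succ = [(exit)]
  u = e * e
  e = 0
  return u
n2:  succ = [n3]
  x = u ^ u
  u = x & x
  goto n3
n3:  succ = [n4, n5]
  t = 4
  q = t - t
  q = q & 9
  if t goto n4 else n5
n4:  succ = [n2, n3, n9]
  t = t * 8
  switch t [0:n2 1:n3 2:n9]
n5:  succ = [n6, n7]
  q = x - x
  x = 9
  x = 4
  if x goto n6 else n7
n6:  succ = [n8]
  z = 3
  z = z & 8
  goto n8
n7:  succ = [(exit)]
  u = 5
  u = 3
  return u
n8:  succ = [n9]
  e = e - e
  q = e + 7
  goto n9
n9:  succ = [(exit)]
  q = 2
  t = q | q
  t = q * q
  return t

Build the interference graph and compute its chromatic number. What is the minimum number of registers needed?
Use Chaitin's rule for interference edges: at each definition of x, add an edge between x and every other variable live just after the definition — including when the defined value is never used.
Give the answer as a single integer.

Answer: 5

Derivation:
Block summaries:
  n0 def {e,u,x} use ∅
  n1 def {e,u} use {e}
  n2 def {u,x} use {u}
  n3 def {q,t} use ∅
  n4 def {t} use {t}
  n5 def {q,x} use {x}
  n6 def {z} use ∅
  n7 def {u} use ∅
  n8 def {e,q} use {e}
  n9 def {q,t} use ∅

Liveness:
  live n0: ∅→{e,u,x}
  live n1: {e}→∅
  live n2: {e,u}→{e,u,x}
  live n3: {e,u,x}→{e,t,u,x}
  live n4: {e,t,u,x}→{e,u,x}
  live n5: {e,x}→{e}
  live n6: {e}→{e}
  live n7: ∅→∅
  live n8: {e}→∅
  live n9: ∅→∅

Interference:
  e↔{q,t,u,x,z}
  q↔{e,t,u,x}
  t↔{e,q,u,x}
  u↔{e,q,t,x}
  x↔{e,q,t,u}
  z↔{e}

Registers:
  clique {e,q,t,u,x} ⇒ need ≥ 5
  assign e→R0 q→R1 t→R2 u→R3 x→R4 z→R1 — no edge inside a register ⇒ χ ≤ 5
  χ = 5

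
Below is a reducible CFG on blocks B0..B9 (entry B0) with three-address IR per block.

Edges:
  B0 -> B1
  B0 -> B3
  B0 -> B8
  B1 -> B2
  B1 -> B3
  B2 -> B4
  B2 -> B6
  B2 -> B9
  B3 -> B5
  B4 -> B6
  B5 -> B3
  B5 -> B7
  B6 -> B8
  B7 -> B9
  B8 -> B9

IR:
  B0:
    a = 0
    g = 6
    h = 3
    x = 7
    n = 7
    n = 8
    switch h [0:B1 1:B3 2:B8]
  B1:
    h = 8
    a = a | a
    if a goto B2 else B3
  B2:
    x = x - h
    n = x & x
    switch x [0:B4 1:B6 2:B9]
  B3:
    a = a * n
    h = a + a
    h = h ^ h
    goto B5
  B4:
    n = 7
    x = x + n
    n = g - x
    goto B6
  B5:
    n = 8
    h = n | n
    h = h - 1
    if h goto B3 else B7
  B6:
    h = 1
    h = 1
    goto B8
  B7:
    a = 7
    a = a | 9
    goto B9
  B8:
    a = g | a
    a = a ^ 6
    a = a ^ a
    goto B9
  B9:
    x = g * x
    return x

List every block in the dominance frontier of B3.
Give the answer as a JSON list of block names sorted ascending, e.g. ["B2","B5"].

idom tree: B1←B0 B2←B1 B3←B0 B4←B2 B5←B3 B6←B2 B7←B5 B8←B0 B9←B0
Dom∩ at merges:
  B3: preds {B0,B1,B5}: {B0} ∩ {B0,B1} ∩ {B0,B3,B5} = {B0}; idom=B0
  B6: preds {B2,B4}: {B0,B1,B2} ∩ {B0,B1,B2,B4} = {B0,B1,B2}; idom=B2
  B8: preds {B0,B6}: {B0} ∩ {B0,B1,B2,B6} = {B0}; idom=B0
  B9: preds {B2,B7,B8}: {B0,B1,B2} ∩ {B0,B3,B5,B7} ∩ {B0,B8} = {B0}; idom=B0

DF walk-up:
  B3←B0: walk · to B0
  B3←B1: walk B1 to B0
  B3←B5: walk B5→B3 to B0
  B6←B2: walk · to B2
  B6←B4: walk B4 to B2
  B8←B0: walk · to B0
  B8←B6: walk B6→B2→B1 to B0
  B9←B2: walk B2→B1 to B0
  B9←B7: walk B7→B5→B3 to B0
  B9←B8: walk B8 to B0
  B0: DF=∅
  B1: DF={B3,B8,B9}
  B2: DF={B8,B9}
  B3: DF={B3,B9}
  B4: DF={B6}
  B5: DF={B3,B9}
  B6: DF={B8}
  B7: DF={B9}
  B8: DF={B9}
  B9: DF=∅

DF(B3) = ["B3", "B9"]

Answer: ["B3", "B9"]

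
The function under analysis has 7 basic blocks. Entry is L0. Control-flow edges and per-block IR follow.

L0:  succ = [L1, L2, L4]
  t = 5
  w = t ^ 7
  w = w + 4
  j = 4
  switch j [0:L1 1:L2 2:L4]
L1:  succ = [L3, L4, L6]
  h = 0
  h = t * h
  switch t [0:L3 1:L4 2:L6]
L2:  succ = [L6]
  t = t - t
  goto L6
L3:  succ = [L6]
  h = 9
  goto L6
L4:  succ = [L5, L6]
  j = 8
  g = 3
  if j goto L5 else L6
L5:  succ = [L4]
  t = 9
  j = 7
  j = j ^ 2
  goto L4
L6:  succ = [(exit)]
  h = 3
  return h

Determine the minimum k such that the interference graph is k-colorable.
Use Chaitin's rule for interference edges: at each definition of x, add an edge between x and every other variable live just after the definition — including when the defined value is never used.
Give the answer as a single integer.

Answer: 2

Working:
def/use:
  L0: {j,t,w} / ∅
  L1: {h} / {t}
  L2: {t} / {t}
  L3: {h} / ∅
  L4: {g,j} / ∅
  L5: {j,t} / ∅
  L6: {h} / ∅

Backward fixpoint:
  L0: in=∅ out={t}
  L1: in={t} out=∅
  L2: in={t} out=∅
  L3: in=∅ out=∅
  L4: in=∅ out=∅
  L5: in=∅ out=∅
  L6: in=∅ out=∅

Interfere edges:
  g — {j}
  h — {t}
  j — {g,t}
  t — {h,j,w}
  w — {t}

Registers:
  {g,j} pairwise interfere (2-clique) ⇒ χ ≥ 2
  assign g→c0 h→c1 j→c1 t→c0 w→c1 — no edge inside a register ⇒ χ ≤ 2
  χ = 2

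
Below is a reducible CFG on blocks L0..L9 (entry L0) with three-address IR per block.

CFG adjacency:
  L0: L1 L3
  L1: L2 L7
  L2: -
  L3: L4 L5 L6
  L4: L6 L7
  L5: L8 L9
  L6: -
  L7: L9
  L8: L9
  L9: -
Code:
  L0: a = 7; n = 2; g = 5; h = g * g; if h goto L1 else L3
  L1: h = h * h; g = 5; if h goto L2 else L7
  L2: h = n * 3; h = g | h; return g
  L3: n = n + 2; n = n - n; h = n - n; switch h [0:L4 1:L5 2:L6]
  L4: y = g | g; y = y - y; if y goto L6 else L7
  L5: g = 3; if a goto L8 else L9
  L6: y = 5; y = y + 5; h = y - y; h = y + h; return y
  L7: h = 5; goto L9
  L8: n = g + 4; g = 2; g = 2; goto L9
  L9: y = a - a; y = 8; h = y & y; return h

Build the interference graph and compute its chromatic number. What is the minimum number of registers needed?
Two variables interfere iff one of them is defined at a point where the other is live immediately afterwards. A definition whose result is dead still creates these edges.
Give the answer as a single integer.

Answer: 4

Analysis:
Block summaries:
  L0: def={a,g,h,n} ue=∅
  L1: def={g,h} ue={h}
  L2: def={h} ue={g,n}
  L3: def={h,n} ue={n}
  L4: def={y} ue={g}
  L5: def={g} ue={a}
  L6: def={h,y} ue=∅
  L7: def={h} ue=∅
  L8: def={g,n} ue={g}
  L9: def={h,y} ue={a}

Backward fixpoint:
  L0 li=∅ lo={a,g,h,n}
  L1 li={a,h,n} lo={a,g,n}
  L2 li={g,n} lo=∅
  L3 li={a,g,n} lo={a,g}
  L4 li={a,g} lo={a}
  L5 li={a} lo={a,g}
  L6 li=∅ lo=∅
  L7 li={a} lo={a}
  L8 li={a,g} lo={a}
  L9 li={a} lo=∅

Conflict graph:
  a↔{g,h,n,y}
  g↔{a,h,n}
  h↔{a,g,n,y}
  n↔{a,g,h}
  y↔{a,h}

Registers:
  {a,g,h,n} pairwise interfere (4-clique) ⇒ χ ≥ 4
  assign a→R0 g→R2 h→R1 n→R3 y→R2 — no edge inside a register ⇒ χ ≤ 4
  χ = 4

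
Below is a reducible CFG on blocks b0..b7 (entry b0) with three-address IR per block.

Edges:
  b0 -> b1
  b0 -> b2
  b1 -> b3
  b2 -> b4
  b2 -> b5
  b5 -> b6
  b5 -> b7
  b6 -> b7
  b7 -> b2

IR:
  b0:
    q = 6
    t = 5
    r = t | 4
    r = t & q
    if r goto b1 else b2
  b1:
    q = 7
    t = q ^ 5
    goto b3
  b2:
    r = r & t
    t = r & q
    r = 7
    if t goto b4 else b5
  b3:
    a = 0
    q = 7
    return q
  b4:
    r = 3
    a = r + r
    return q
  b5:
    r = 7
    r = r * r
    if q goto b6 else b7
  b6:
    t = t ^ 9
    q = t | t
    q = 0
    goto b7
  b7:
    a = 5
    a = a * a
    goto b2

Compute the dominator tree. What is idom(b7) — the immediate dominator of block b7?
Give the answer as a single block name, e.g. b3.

Answer: b5

Working:
idom tree: b1←b0 b2←b0 b3←b1 b4←b2 b5←b2 b6←b5 b7←b5
Dom∩ at merges:
  b2: preds {b0,b7}: {b0} ∩ {b0,b2,b5,b7} = {b0}; idom=b0
  b7: preds {b5,b6}: {b0,b2,b5} ∩ {b0,b2,b5,b6} = {b0,b2,b5}; idom=b5

idom(b7) = b5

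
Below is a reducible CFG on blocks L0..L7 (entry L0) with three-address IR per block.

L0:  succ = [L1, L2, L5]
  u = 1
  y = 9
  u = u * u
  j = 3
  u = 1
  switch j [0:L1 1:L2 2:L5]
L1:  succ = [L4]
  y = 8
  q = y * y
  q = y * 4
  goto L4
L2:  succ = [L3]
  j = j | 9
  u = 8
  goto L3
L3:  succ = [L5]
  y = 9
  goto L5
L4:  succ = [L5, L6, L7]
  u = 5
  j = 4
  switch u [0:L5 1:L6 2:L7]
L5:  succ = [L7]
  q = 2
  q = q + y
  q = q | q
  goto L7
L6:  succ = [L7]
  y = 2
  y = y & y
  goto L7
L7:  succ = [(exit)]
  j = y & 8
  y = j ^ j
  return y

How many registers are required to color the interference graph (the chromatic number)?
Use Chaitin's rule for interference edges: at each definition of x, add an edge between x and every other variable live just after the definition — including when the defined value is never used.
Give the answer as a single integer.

Answer: 3

Working:
Per-block:
  L0: {j,u,y} / ∅
  L1: {q,y} / ∅
  L2: {j,u} / {j}
  L3: {y} / ∅
  L4: {j,u} / ∅
  L5: {q} / {y}
  L6: {y} / ∅
  L7: {j,y} / {y}

Backward fixpoint:
  L0: in=∅ out={j,y}
  L1: in=∅ out={y}
  L2: in={j} out=∅
  L3: in=∅ out={y}
  L4: in={y} out={y}
  L5: in={y} out={y}
  L6: in=∅ out={y}
  L7: in={y} out=∅

Conflict graph:
  j — {u,y}
  q — {y}
  u — {j,y}
  y — {j,q,u}

Colouring:
  {j,u,y} pairwise interfere (3-clique) ⇒ χ ≥ 3
  3-colouring: R0={y}  R1={j,q}  R2={u}
  χ = 3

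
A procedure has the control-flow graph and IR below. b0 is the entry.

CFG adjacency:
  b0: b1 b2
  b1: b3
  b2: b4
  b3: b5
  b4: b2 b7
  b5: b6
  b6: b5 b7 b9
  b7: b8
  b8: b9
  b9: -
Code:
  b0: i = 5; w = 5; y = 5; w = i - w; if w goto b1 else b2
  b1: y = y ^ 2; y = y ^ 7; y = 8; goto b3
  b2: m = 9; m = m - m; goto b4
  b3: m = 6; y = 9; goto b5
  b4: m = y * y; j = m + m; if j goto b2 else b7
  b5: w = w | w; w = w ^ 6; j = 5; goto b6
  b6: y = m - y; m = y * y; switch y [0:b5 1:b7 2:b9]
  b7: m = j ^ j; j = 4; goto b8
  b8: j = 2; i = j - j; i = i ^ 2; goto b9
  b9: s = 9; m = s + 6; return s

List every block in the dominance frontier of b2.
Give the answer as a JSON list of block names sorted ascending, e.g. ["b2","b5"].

Answer: ["b2", "b7"]

Working:
idom tree: b1←b0 b2←b0 b3←b1 b4←b2 b5←b3 b6←b5 b7←b0 b8←b7 b9←b0
Dom at joins:
  b2: preds {b0,b4}: {b0} ∩ {b0,b2,b4} = {b0}; idom=b0
  b5: preds {b3,b6}: {b0,b1,b3} ∩ {b0,b1,b3,b5,b6} = {b0,b1,b3}; idom=b3
  b7: preds {b4,b6}: {b0,b2,b4} ∩ {b0,b1,b3,b5,b6} = {b0}; idom=b0
  b9: preds {b6,b8}: {b0,b1,b3,b5,b6} ∩ {b0,b7,b8} = {b0}; idom=b0

DF walk-up:
  join b2 pred b0: · stop@b0
  join b2 pred b4: b4→b2 stop@b0
  join b5 pred b3: · stop@b3
  join b5 pred b6: b6→b5 stop@b3
  join b7 pred b4: b4→b2 stop@b0
  join b7 pred b6: b6→b5→b3→b1 stop@b0
  join b9 pred b6: b6→b5→b3→b1 stop@b0
  join b9 pred b8: b8→b7 stop@b0
  b0: DF=∅
  b1: DF={b7,b9}
  b2: DF={b2,b7}
  b3: DF={b7,b9}
  b4: DF={b2,b7}
  b5: DF={b5,b7,b9}
  b6: DF={b5,b7,b9}
  b7: DF={b9}
  b8: DF={b9}
  b9: DF=∅

DF(b2) = ["b2", "b7"]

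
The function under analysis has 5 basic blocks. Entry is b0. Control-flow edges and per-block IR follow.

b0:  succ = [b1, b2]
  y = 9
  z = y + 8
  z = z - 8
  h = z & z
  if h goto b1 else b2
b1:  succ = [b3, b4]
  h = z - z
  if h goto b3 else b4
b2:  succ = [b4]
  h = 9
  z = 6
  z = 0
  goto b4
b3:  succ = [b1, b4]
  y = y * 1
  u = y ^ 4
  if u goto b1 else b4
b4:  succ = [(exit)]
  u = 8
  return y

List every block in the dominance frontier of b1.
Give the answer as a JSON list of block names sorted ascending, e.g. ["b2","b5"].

idom tree: b1←b0 b2←b0 b3←b1 b4←b0
Dom∩ at merges:
  b1: preds {b0,b3}: {b0} ∩ {b0,b1,b3} = {b0}; idom=b0
  b4: preds {b1,b2,b3}: {b0,b1} ∩ {b0,b2} ∩ {b0,b1,b3} = {b0}; idom=b0

DF walk-up:
  join b1 pred b0: · stop@b0
  join b1 pred b3: b3→b1 stop@b0
  join b4 pred b1: b1 stop@b0
  join b4 pred b2: b2 stop@b0
  join b4 pred b3: b3→b1 stop@b0
  b0: DF=∅
  b1: DF={b1,b4}
  b2: DF={b4}
  b3: DF={b1,b4}
  b4: DF=∅

DF(b1) = ["b1", "b4"]

Answer: ["b1", "b4"]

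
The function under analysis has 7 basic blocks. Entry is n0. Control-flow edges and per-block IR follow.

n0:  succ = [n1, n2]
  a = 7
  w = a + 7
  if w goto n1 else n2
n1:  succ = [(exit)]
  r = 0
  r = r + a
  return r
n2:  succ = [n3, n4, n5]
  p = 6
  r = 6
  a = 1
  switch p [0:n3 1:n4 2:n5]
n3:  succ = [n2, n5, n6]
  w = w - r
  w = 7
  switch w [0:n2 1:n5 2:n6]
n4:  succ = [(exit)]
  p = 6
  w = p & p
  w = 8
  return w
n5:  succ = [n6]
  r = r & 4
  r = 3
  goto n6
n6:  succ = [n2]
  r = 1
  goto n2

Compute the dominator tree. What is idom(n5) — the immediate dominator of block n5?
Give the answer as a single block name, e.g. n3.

Answer: n2

Derivation:
idom tree: n1←n0 n2←n0 n3←n2 n4←n2 n5←n2 n6←n2
Dom at joins:
  n2: preds {n0,n3,n6}: {n0} ∩ {n0,n2,n3} ∩ {n0,n2,n6} = {n0}; idom=n0
  n5: preds {n2,n3}: {n0,n2} ∩ {n0,n2,n3} = {n0,n2}; idom=n2
  n6: preds {n3,n5}: {n0,n2,n3} ∩ {n0,n2,n5} = {n0,n2}; idom=n2

idom(n5) = n2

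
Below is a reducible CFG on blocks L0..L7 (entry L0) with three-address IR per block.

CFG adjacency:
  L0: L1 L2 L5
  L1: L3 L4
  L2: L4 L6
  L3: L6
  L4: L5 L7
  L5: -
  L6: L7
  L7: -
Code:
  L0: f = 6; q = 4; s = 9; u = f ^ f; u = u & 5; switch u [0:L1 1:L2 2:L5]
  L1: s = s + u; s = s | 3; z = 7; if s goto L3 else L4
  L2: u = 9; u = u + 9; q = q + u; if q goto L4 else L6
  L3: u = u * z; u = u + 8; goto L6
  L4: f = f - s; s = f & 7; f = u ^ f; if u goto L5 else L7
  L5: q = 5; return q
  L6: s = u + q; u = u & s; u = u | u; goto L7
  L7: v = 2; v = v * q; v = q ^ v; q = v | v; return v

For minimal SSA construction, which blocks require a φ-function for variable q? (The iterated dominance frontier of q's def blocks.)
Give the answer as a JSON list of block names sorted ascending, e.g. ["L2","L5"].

Answer: ["L4", "L5", "L6", "L7"]

Analysis:
idom tree: L1←L0 L2←L0 L3←L1 L4←L0 L5←L0 L6←L0 L7←L0
Join-block Dom:
  L4: preds {L1,L2}: {L0,L1} ∩ {L0,L2} = {L0}; idom=L0
  L5: preds {L0,L4}: {L0} ∩ {L0,L4} = {L0}; idom=L0
  L6: preds {L2,L3}: {L0,L2} ∩ {L0,L1,L3} = {L0}; idom=L0
  L7: preds {L4,L6}: {L0,L4} ∩ {L0,L6} = {L0}; idom=L0

DF derivation:
  L4←L1: walk L1 to L0
  L4←L2: walk L2 to L0
  L5←L0: walk · to L0
  L5←L4: walk L4 to L0
  L6←L2: walk L2 to L0
  L6←L3: walk L3→L1 to L0
  L7←L4: walk L4 to L0
  L7←L6: walk L6 to L0
  L0 → ∅
  L1 → {L4,L6}
  L2 → {L4,L6}
  L3 → {L6}
  L4 → {L5,L7}
  L5 → ∅
  L6 → {L7}
  L7 → ∅

φ for q: defs {L0,L2,L5,L7}
  DF⁺ = {L4,L5,L6,L7}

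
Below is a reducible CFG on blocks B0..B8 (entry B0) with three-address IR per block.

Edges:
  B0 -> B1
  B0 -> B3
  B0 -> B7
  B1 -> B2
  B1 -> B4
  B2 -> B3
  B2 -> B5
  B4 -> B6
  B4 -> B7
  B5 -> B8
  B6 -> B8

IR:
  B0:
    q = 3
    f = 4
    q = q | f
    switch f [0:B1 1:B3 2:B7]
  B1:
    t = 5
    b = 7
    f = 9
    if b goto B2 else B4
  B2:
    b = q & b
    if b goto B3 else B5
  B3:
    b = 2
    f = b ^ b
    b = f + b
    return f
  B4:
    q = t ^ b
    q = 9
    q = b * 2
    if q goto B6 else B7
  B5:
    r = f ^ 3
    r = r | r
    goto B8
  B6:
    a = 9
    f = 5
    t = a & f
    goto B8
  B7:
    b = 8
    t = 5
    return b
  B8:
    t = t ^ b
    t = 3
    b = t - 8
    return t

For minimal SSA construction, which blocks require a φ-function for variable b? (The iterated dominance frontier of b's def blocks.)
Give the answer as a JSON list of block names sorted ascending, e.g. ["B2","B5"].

idom tree: B1←B0 B2←B1 B3←B0 B4←B1 B5←B2 B6←B4 B7←B0 B8←B1
Join-block Dom:
  B3: preds {B0,B2}: {B0} ∩ {B0,B1,B2} = {B0}; idom=B0
  B7: preds {B0,B4}: {B0} ∩ {B0,B1,B4} = {B0}; idom=B0
  B8: preds {B5,B6}: {B0,B1,B2,B5} ∩ {B0,B1,B4,B6} = {B0,B1}; idom=B1

Frontier:
  B3←B0: walk · to B0
  B3←B2: walk B2→B1 to B0
  B7←B0: walk · to B0
  B7←B4: walk B4→B1 to B0
  B8←B5: walk B5→B2 to B1
  B8←B6: walk B6→B4 to B1
  B0 → ∅
  B1 → {B3,B7}
  B2 → {B3,B8}
  B3 → ∅
  B4 → {B7,B8}
  B5 → {B8}
  B6 → {B8}
  B7 → ∅
  B8 → ∅

φ for b: defs {B1,B2,B3,B7,B8}
  DF⁺ = {B3,B7,B8}

Answer: ["B3", "B7", "B8"]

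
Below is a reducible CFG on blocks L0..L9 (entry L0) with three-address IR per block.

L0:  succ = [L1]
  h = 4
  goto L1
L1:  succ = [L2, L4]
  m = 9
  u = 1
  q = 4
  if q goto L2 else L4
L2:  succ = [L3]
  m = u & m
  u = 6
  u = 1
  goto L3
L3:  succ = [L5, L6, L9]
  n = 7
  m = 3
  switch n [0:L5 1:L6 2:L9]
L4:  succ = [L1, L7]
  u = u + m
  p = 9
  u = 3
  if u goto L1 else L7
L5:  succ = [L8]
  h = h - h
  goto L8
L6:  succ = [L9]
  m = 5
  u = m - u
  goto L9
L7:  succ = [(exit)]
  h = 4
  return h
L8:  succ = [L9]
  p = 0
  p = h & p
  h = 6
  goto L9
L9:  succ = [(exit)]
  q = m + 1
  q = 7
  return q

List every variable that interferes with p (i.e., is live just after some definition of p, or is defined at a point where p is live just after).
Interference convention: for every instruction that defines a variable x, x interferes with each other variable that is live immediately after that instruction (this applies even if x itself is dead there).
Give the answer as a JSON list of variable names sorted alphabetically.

Answer: ["h", "m"]

Analysis:
Block summaries:
  L0: {h} / ∅
  L1: {m,q,u} / ∅
  L2: {m,u} / {m,u}
  L3: {m,n} / ∅
  L4: {p,u} / {m,u}
  L5: {h} / {h}
  L6: {m,u} / {u}
  L7: {h} / ∅
  L8: {h,p} / {h}
  L9: {q} / {m}

Backward fixpoint:
  L0: in=∅ out={h}
  L1: in={h} out={h,m,u}
  L2: in={h,m,u} out={h,u}
  L3: in={h,u} out={h,m,u}
  L4: in={h,m,u} out={h}
  L5: in={h,m} out={h,m}
  L6: in={u} out={m}
  L7: in=∅ out=∅
  L8: in={h,m} out={m}
  L9: in={m} out=∅

Interfere edges:
  h: {m,n,p,q,u}
  m: {h,n,p,q,u}
  n: {h,m,u}
  p: {h,m}
  q: {h,m,u}
  u: {h,m,n,q}

N(p) = ["h", "m"]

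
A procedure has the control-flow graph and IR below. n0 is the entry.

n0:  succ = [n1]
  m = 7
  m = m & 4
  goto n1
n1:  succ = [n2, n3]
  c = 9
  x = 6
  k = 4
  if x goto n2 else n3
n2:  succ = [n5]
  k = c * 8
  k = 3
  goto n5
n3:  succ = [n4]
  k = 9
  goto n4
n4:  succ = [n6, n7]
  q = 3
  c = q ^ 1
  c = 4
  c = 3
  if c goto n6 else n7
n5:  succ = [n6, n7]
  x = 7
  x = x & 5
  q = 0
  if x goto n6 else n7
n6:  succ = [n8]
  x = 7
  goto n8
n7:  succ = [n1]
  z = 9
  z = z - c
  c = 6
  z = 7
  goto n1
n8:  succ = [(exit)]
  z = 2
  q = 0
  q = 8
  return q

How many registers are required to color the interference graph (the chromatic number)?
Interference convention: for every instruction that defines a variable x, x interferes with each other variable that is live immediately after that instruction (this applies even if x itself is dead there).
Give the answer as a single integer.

Answer: 3

Analysis:
def/use:
  n0: {m} / ∅
  n1: {c,k,x} / ∅
  n2: {k} / {c}
  n3: {k} / ∅
  n4: {c,q} / ∅
  n5: {q,x} / ∅
  n6: {x} / ∅
  n7: {c,z} / {c}
  n8: {q,z} / ∅

Liveness:
  live n0: ∅→∅
  live n1: ∅→{c}
  live n2: {c}→{c}
  live n3: ∅→∅
  live n4: ∅→{c}
  live n5: {c}→{c}
  live n6: ∅→∅
  live n7: {c}→∅
  live n8: ∅→∅

Conflict graph:
  c: {k,q,x,z}
  k: {c,x}
  m: ∅
  q: {c,x}
  x: {c,k,q}
  z: {c}

Registers:
  {c,k,x} pairwise interfere (3-clique) ⇒ χ ≥ 3
  assign c→r0 k→r2 m→r0 q→r2 x→r1 z→r1 — no edge inside a register ⇒ χ ≤ 3
  χ = 3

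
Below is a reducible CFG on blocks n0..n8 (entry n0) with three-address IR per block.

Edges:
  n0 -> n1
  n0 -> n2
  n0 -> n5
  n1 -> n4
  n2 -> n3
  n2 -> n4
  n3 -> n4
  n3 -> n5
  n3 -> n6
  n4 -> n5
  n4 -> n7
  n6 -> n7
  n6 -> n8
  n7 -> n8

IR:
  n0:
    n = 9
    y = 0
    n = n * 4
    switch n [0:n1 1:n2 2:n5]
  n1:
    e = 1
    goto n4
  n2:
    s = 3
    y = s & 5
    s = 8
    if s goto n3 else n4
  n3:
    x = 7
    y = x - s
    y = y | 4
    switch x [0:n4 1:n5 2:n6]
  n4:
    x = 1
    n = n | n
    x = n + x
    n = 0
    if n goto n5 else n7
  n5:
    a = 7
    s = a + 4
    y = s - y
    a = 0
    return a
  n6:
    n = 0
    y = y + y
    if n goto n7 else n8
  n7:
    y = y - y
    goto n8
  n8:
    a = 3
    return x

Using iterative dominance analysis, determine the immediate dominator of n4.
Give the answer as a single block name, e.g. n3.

Answer: n0

Derivation:
idom tree: n1←n0 n2←n0 n3←n2 n4←n0 n5←n0 n6←n3 n7←n0 n8←n0
Dom at joins:
  n4: preds {n1,n2,n3}: {n0,n1} ∩ {n0,n2} ∩ {n0,n2,n3} = {n0}; idom=n0
  n5: preds {n0,n3,n4}: {n0} ∩ {n0,n2,n3} ∩ {n0,n4} = {n0}; idom=n0
  n7: preds {n4,n6}: {n0,n4} ∩ {n0,n2,n3,n6} = {n0}; idom=n0
  n8: preds {n6,n7}: {n0,n2,n3,n6} ∩ {n0,n7} = {n0}; idom=n0

idom(n4) = n0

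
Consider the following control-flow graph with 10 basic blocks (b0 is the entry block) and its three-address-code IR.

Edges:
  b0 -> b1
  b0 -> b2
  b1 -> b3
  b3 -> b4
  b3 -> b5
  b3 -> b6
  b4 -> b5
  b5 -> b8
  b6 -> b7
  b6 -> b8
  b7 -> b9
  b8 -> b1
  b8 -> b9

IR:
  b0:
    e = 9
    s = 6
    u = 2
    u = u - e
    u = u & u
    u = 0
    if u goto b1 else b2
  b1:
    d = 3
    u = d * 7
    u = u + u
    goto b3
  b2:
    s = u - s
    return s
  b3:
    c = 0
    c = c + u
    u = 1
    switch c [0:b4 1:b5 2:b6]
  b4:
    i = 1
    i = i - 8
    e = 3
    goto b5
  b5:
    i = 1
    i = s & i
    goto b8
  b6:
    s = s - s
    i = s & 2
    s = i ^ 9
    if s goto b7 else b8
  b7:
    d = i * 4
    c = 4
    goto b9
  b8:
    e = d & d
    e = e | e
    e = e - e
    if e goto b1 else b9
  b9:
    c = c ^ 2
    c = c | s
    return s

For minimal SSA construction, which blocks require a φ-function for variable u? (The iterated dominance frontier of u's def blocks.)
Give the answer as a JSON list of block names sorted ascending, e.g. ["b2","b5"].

idom tree: b1←b0 b2←b0 b3←b1 b4←b3 b5←b3 b6←b3 b7←b6 b8←b3 b9←b3
Dom at joins:
  b1: preds {b0,b8}: {b0} ∩ {b0,b1,b3,b8} = {b0}; idom=b0
  b5: preds {b3,b4}: {b0,b1,b3} ∩ {b0,b1,b3,b4} = {b0,b1,b3}; idom=b3
  b8: preds {b5,b6}: {b0,b1,b3,b5} ∩ {b0,b1,b3,b6} = {b0,b1,b3}; idom=b3
  b9: preds {b7,b8}: {b0,b1,b3,b6,b7} ∩ {b0,b1,b3,b8} = {b0,b1,b3}; idom=b3

Frontier:
  join b1 pred b0: · stop@b0
  join b1 pred b8: b8→b3→b1 stop@b0
  join b5 pred b3: · stop@b3
  join b5 pred b4: b4 stop@b3
  join b8 pred b5: b5 stop@b3
  join b8 pred b6: b6 stop@b3
  join b9 pred b7: b7→b6 stop@b3
  join b9 pred b8: b8 stop@b3
  b0: DF=∅
  b1: DF={b1}
  b2: DF=∅
  b3: DF={b1}
  b4: DF={b5}
  b5: DF={b8}
  b6: DF={b8,b9}
  b7: DF={b9}
  b8: DF={b1,b9}
  b9: DF=∅

φ for u: defs {b0,b1,b3}
  DF⁺ = {b1}

Answer: ["b1"]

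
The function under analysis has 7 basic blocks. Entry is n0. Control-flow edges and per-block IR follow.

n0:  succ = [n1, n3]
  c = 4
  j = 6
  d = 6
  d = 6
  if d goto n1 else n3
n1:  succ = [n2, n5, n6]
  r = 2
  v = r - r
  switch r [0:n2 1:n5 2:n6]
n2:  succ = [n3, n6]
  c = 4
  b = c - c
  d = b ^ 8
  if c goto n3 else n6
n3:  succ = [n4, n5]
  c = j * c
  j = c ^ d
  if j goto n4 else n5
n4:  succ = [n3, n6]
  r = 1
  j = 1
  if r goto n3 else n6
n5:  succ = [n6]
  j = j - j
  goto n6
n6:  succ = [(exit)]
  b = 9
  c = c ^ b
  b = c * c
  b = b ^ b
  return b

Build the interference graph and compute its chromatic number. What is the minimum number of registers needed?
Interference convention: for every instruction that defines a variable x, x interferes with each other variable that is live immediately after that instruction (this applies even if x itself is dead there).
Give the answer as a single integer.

def/use:
  n0: {c,d,j} / ∅
  n1: {r,v} / ∅
  n2: {b,c,d} / ∅
  n3: {c,j} / {c,d,j}
  n4: {j,r} / ∅
  n5: {j} / {j}
  n6: {b,c} / {c}

Backward fixpoint:
  n0 li=∅ lo={c,d,j}
  n1 li={c,j} lo={c,j}
  n2 li={j} lo={c,d,j}
  n3 li={c,d,j} lo={c,d,j}
  n4 li={c,d} lo={c,d,j}
  n5 li={c,j} lo={c}
  n6 li={c} lo=∅

Interference:
  b↔{c,j}
  c↔{b,d,j,r,v}
  d↔{c,j,r}
  j↔{b,c,d,r,v}
  r↔{c,d,j,v}
  v↔{c,j,r}

Registers:
  clique {c,d,j,r} ⇒ need ≥ 4
  assign b→r2 c→r0 d→r3 j→r1 r→r2 v→r3 — no edge inside a register ⇒ χ ≤ 4
  χ = 4

Answer: 4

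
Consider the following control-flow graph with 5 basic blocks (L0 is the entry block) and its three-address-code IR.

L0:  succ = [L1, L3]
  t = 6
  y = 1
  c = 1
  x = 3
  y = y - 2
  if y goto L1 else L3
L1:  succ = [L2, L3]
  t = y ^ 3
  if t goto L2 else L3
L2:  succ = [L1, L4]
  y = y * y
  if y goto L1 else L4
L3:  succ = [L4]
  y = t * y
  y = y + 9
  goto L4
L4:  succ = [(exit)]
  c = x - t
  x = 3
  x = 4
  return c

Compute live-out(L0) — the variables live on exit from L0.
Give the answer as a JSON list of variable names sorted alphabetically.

Answer: ["t", "x", "y"]

Working:
def/use:
  L0 def {c,t,x,y} use ∅
  L1 def {t} use {y}
  L2 def {y} use {y}
  L3 def {y} use {t,y}
  L4 def {c,x} use {t,x}

Liveness:
  L0: in=∅ out={t,x,y}
  L1: in={x,y} out={t,x,y}
  L2: in={t,x,y} out={t,x,y}
  L3: in={t,x,y} out={t,x}
  L4: in={t,x} out=∅

live-out(L0) = ["t", "x", "y"]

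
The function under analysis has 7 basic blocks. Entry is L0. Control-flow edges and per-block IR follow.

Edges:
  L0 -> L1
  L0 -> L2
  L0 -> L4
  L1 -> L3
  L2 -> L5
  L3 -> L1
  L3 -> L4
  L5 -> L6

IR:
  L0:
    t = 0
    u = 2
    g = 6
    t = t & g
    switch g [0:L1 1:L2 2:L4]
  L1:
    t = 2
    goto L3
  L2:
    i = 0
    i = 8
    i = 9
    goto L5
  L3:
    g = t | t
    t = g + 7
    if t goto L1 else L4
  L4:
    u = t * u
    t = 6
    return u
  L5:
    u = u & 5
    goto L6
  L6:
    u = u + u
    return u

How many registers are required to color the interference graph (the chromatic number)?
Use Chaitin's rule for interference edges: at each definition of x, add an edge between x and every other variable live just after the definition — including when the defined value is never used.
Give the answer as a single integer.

def/use:
  L0 def {g,t,u} use ∅
  L1 def {t} use ∅
  L2 def {i} use ∅
  L3 def {g,t} use {t}
  L4 def {t,u} use {t,u}
  L5 def {u} use {u}
  L6 def {u} use {u}

Live sets:
  L0: in=∅ out={t,u}
  L1: in={u} out={t,u}
  L2: in={u} out={u}
  L3: in={t,u} out={t,u}
  L4: in={t,u} out=∅
  L5: in={u} out={u}
  L6: in={u} out=∅

Interfere edges:
  g — {t,u}
  i — {u}
  t — {g,u}
  u — {g,i,t}

Chromatic number:
  lower bound: {g,t,u} mutually conflict ⇒ χ ≥ 3
  assign g→R1 i→R1 t→R2 u→R0 — no edge inside a register ⇒ χ ≤ 3
  χ = 3

Answer: 3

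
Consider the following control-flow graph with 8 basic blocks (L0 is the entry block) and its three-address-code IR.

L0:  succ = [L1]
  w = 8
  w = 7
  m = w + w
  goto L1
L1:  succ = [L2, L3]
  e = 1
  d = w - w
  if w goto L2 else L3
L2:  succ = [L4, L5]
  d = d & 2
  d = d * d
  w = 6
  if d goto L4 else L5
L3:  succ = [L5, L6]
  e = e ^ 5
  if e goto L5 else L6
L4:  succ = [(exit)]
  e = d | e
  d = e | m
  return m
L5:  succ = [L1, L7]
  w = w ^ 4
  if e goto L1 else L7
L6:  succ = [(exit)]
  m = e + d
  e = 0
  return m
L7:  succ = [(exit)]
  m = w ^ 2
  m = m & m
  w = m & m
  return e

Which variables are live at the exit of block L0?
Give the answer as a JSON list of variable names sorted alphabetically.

Answer: ["m", "w"]

Working:
Per-block:
  L0: def={m,w} ue=∅
  L1: def={d,e} ue={w}
  L2: def={d,w} ue={d}
  L3: def={e} ue={e}
  L4: def={d,e} ue={d,e,m}
  L5: def={w} ue={e,w}
  L6: def={e,m} ue={d,e}
  L7: def={m,w} ue={e,w}

Live sets:
  live L0: ∅→{m,w}
  live L1: {m,w}→{d,e,m,w}
  live L2: {d,e,m}→{d,e,m,w}
  live L3: {d,e,m,w}→{d,e,m,w}
  live L4: {d,e,m}→∅
  live L5: {e,m,w}→{e,m,w}
  live L6: {d,e}→∅
  live L7: {e,w}→∅

live-out(L0) = ["m", "w"]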